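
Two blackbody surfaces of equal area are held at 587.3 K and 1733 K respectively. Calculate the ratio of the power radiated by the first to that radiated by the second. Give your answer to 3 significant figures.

P₁/P₂ ≈ 0.0132

With equal areas, P₁/P₂ = (T₁/T₂)⁴ = (587.3/1733)⁴ = 0.0132.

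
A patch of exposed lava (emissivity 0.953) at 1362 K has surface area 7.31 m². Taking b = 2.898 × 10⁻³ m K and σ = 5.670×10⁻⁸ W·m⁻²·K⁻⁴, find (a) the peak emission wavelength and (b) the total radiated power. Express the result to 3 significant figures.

λ_max ≈ 2.13 μm; P ≈ 1.36×10⁶ W

(a) λ_max = b/T = 2.898×10⁻³/1362 = 2.128×10⁻⁶ m = 2.13 μm.
Area A = 7.31 m².
(b) P = εσAT⁴ = 0.953×5.670×10⁻⁸×7.31×(1362)⁴ = 1.36×10⁶ W.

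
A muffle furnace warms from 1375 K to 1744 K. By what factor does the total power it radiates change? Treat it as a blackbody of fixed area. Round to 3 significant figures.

P₂/P₁ ≈ 2.59

P ∝ T⁴, so P₂/P₁ = (T₂/T₁)⁴ = (1744/1375)⁴ = (1.26836)⁴ = 2.59.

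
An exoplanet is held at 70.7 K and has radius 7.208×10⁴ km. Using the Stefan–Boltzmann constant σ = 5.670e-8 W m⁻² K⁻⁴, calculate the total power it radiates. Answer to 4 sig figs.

Surface area A = 4πR² = 4π(7.208×10⁷ m)² = 6.52889×10¹⁶ m².
P = σAT⁴ = 5.670×10⁻⁸ × 6.52889×10¹⁶ × (70.7)⁴ = 9.249×10¹⁶ W.

P ≈ 9.249×10¹⁶ W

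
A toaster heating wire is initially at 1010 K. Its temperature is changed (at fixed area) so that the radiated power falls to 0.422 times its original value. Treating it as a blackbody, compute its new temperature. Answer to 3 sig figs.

T₂ ≈ 814 K

P ∝ T⁴, so T₂/T₁ = (P₂/P₁)^(1/4) = (0.422)^(1/4) = 0.805987.
T₂ = 1010 × 0.805987 = 814 K.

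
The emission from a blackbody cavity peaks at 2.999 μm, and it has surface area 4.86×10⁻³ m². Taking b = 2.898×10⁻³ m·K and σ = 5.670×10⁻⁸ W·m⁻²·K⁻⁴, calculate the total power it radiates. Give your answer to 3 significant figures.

P ≈ 240 W

Wien's law: T = b/λ_max = 2.898×10⁻³/2.999×10⁻⁶ = 966.322 K.
Area A = 4.86×10⁻³ m².
Then P = σAT⁴ = 5.670×10⁻⁸×4.86×10⁻³×(966.322)⁴ = 240 W.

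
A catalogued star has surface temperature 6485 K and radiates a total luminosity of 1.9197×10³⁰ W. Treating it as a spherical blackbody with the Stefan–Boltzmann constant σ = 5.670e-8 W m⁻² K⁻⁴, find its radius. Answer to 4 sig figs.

R ≈ 3.903×10¹⁰ m

L = 4πR²σT⁴ ⇒ R = √(L/(4πσT⁴)).
σT⁴ = 1.00282×10⁸ W/m², so R = √(1.9197×10³⁰/(4π×1.00282×10⁸)) = 3.903×10¹⁰ m.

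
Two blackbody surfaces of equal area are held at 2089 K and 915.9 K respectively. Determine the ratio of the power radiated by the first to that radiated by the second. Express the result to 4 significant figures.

P₁/P₂ ≈ 27.06

With equal areas, P₁/P₂ = (T₁/T₂)⁴ = (2089/915.9)⁴ = 27.06.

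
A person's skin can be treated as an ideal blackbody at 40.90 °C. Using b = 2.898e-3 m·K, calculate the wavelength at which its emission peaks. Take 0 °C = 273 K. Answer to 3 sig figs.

T = 40.90 °C + 273 = 313.90 K.
Wien's displacement law: λ_max = b/T = (2.898×10⁻³ m·K)/(313.90 K) = 9.232×10⁻⁶ m.
That is 9.23 μm, in the infrared range.

λ_max ≈ 9.23 μm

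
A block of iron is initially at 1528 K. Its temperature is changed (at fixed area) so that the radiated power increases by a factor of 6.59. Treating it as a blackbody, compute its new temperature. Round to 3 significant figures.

T₂ ≈ 2.45×10³ K

P ∝ T⁴, so T₂/T₁ = (P₂/P₁)^(1/4) = (6.59)^(1/4) = 1.60222.
T₂ = 1528 × 1.60222 = 2.45×10³ K.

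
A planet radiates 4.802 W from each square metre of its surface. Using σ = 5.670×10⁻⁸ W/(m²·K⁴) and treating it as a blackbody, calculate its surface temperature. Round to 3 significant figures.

I = σT⁴, so T = (I/σ)^(1/4) = (4.802/(5.670×10⁻⁸))^(1/4) = 95.9 K.

T ≈ 95.9 K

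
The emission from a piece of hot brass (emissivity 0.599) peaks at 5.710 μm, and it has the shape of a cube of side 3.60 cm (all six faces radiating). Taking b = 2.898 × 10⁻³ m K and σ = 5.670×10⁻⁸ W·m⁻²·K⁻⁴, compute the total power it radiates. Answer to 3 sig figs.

Wien's law: T = b/λ_max = 2.898×10⁻³/5.710×10⁻⁶ = 507.531 K.
Area A = 6s² = 6×(0.0360 m)² = 7.776×10⁻³ m².
Then P = εσAT⁴ = 0.599×5.670×10⁻⁸×7.776×10⁻³×(507.531)⁴ = 17.5 W.

P ≈ 17.5 W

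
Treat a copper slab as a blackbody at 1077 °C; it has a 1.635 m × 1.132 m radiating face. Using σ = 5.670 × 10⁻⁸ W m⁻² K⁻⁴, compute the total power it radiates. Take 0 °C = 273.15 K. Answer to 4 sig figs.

P ≈ 3.487×10⁵ W

T = 1077 °C + 273.15 = 1350.15 K.
Area A = 1.635 × 1.132 = 1.85082 m².
P = σAT⁴ = 5.670×10⁻⁸ × 1.85082 × (1350.15)⁴ = 3.487×10⁵ W.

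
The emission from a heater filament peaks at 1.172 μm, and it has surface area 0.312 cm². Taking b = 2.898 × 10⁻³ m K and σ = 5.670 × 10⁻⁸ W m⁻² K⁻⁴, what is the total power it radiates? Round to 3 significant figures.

Wien's law: T = b/λ_max = 2.898×10⁻³/1.172×10⁻⁶ = 2472.70 K.
Area A = 0.312 cm² = 3.12×10⁻⁵ m².
Then P = σAT⁴ = 5.670×10⁻⁸×3.12×10⁻⁵×(2472.70)⁴ = 66.1 W.

P ≈ 66.1 W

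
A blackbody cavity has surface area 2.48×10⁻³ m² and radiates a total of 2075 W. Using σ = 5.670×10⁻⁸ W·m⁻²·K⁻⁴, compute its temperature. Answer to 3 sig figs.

T ≈ 1.96×10³ K

Area A = 2.48×10⁻³ m².
P = σAT⁴ ⇒ T = (P/(σA))^(1/4) = (2075/(5.670×10⁻⁸×2.48×10⁻³))^(1/4) = 1.96×10³ K.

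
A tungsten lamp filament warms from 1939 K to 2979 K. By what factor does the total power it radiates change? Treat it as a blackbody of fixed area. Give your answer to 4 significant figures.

P ∝ T⁴, so P₂/P₁ = (T₂/T₁)⁴ = (2979/1939)⁴ = (1.53636)⁴ = 5.571.

P₂/P₁ ≈ 5.571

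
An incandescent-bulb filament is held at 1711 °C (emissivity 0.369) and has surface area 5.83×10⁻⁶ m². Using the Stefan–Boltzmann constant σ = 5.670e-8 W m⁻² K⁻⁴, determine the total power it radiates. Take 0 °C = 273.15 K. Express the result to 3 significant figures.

P ≈ 1.89 W

T = 1711 °C + 273.15 = 1984.15 K.
Area A = 5.83×10⁻⁶ m².
P = εσAT⁴ = 0.369 × 5.670×10⁻⁸ × 5.83×10⁻⁶ × (1984.15)⁴ = 1.89 W.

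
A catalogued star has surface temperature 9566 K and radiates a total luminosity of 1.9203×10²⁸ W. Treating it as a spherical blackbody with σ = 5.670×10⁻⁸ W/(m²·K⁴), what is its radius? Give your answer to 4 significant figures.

R ≈ 1.794×10⁹ m

L = 4πR²σT⁴ ⇒ R = √(L/(4πσT⁴)).
σT⁴ = 4.74793×10⁸ W/m², so R = √(1.9203×10²⁸/(4π×4.74793×10⁸)) = 1.794×10⁹ m.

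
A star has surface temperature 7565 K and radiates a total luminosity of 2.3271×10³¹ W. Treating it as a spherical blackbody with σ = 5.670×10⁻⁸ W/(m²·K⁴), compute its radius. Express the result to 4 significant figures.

R ≈ 9.986×10¹⁰ m

L = 4πR²σT⁴ ⇒ R = √(L/(4πσT⁴)).
σT⁴ = 1.85703×10⁸ W/m², so R = √(2.3271×10³¹/(4π×1.85703×10⁸)) = 9.986×10¹⁰ m.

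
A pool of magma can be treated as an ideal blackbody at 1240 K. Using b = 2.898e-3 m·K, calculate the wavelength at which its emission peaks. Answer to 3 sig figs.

λ_max ≈ 2.34 μm

Wien's displacement law: λ_max = b/T = (2.898×10⁻³ m·K)/(1240 K) = 2.337×10⁻⁶ m.
That is 2.34 μm, in the infrared range.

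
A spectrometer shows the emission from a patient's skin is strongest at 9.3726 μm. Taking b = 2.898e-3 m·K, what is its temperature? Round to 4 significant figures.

T ≈ 309.2 K

Wien's law gives T = b/λ_max = (2.898×10⁻³ m·K)/(9.3726×10⁻⁶ m) = 309.2 K.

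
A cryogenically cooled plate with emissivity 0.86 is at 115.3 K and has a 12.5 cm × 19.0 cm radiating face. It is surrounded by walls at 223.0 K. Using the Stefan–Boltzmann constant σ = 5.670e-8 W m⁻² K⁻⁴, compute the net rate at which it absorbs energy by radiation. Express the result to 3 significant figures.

Area A = 0.125 × 0.190 = 0.02375 m².
Net radiated power P_net = εσA(T⁴ − T₀⁴) = 0.86×5.670×10⁻⁸×0.02375×(115.3⁴ − 223.0⁴).
T⁴ − T₀⁴ = 1.76733×10⁸ − 2.47297×10⁹ = -2.29624×10⁹ K⁴, so P_net = -2.66 W — negative, meaning a net gain of 2.66 W.

Net gain ≈ 2.66 W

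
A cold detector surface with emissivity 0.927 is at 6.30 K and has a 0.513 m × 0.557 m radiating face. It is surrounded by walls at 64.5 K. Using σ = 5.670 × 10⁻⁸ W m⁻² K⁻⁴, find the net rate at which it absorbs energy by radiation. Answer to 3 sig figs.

Area A = 0.513 × 0.557 = 0.285741 m².
Net radiated power P_net = εσA(T⁴ − T₀⁴) = 0.927×5.670×10⁻⁸×0.285741×(6.30⁴ − 64.5⁴).
T⁴ − T₀⁴ = 1575.30 − 1.73077×10⁷ = -1.73061×10⁷ K⁴, so P_net = -0.260 W — negative, meaning a net gain of 0.260 W.

Net gain ≈ 0.260 W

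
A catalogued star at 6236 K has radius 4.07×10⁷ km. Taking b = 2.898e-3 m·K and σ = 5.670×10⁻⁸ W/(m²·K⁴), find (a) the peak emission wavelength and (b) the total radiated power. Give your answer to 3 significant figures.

(a) λ_max = b/T = 2.898×10⁻³/6236 = 4.647×10⁻⁷ m = 465 nm.
Surface area A = 4πR² = 4π(4.07×10¹⁰ m)² = 2.08161×10²² m².
(b) P = σAT⁴ = 5.670×10⁻⁸×2.08161×10²²×(6236)⁴ = 1.78×10³⁰ W.

λ_max ≈ 465 nm; P ≈ 1.78×10³⁰ W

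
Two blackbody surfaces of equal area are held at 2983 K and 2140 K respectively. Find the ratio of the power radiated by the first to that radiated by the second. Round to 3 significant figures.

P₁/P₂ ≈ 3.78

With equal areas, P₁/P₂ = (T₁/T₂)⁴ = (2983/2140)⁴ = 3.78.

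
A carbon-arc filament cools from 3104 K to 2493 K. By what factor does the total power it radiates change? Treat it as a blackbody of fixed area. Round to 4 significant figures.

P ∝ T⁴, so P₂/P₁ = (T₂/T₁)⁴ = (2493/3104)⁴ = (0.803157)⁴ = 0.4161.

P₂/P₁ ≈ 0.4161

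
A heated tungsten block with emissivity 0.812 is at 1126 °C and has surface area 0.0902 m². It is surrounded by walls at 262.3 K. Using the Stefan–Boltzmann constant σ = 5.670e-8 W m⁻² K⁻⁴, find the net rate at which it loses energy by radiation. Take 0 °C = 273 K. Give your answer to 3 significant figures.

T = 1126 °C + 273 = 1399 K.
Area A = 0.0902 m².
Net radiated power P_net = εσA(T⁴ − T₀⁴) = 0.812×5.670×10⁻⁸×0.0902×(1399⁴ − 262.3⁴).
T⁴ − T₀⁴ = 3.83064×10¹² − 4.73362×10⁹ = 3.82591×10¹² K⁴, so P_net = 1.59×10⁴ W.

Net loss ≈ 1.59×10⁴ W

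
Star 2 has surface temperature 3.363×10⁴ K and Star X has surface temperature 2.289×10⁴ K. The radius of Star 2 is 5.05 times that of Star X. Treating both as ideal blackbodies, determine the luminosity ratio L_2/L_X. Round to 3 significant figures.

L ∝ R²T⁴, so L_2/L_X = (R_2/R_X)²(T_2/T_X)⁴ = (5.05)² × (3.363×10⁴/2.289×10⁴)⁴ = 25.5025 × 4.65934 = 119.

L_2/L_X ≈ 119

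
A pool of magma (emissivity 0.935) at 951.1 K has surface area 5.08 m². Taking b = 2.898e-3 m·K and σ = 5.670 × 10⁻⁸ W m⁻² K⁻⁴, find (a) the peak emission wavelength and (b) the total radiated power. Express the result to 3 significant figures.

(a) λ_max = b/T = 2.898×10⁻³/951.1 = 3.047×10⁻⁶ m = 3.05 μm.
Area A = 5.08 m².
(b) P = εσAT⁴ = 0.935×5.670×10⁻⁸×5.08×(951.1)⁴ = 2.20×10⁵ W.

λ_max ≈ 3.05 μm; P ≈ 2.20×10⁵ W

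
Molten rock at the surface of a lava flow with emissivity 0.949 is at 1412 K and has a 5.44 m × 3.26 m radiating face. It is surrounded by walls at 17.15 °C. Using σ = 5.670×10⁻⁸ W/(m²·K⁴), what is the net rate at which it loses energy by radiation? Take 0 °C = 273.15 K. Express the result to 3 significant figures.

Surroundings: T = 17.15 °C + 273.15 = 290.30 K.
Area A = 5.44 × 3.26 = 17.7344 m².
Net radiated power P_net = εσA(T⁴ − T₀⁴) = 0.949×5.670×10⁻⁸×17.7344×(1412⁴ − 290.30⁴).
T⁴ − T₀⁴ = 3.97502×10¹² − 7.10212×10⁹ = 3.96792×10¹² K⁴, so P_net = 3.79×10⁶ W.

Net loss ≈ 3.79×10⁶ W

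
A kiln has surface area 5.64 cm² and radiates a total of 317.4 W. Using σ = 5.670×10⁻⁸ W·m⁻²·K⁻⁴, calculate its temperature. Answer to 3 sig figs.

T ≈ 1.77×10³ K

Area A = 5.64 cm² = 5.64×10⁻⁴ m².
P = σAT⁴ ⇒ T = (P/(σA))^(1/4) = (317.4/(5.670×10⁻⁸×5.64×10⁻⁴))^(1/4) = 1.77×10³ K.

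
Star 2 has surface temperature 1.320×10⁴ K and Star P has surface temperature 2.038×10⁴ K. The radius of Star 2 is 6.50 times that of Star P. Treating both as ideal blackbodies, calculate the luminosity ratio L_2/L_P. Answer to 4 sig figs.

L ∝ R²T⁴, so L_2/L_P = (R_2/R_P)²(T_2/T_P)⁴ = (6.50)² × (1.320×10⁴/2.038×10⁴)⁴ = 42.25 × 0.175986 = 7.435.

L_2/L_P ≈ 7.435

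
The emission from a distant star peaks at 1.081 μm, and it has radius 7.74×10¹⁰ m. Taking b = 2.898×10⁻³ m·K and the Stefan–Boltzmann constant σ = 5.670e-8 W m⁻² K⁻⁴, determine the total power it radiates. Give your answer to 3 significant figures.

P ≈ 2.20×10²⁹ W

Wien's law: T = b/λ_max = 2.898×10⁻³/1.081×10⁻⁶ = 2680.85 K.
Surface area A = 4πR² = 4π(7.74×10¹⁰ m)² = 7.52821×10²² m².
Then P = σAT⁴ = 5.670×10⁻⁸×7.52821×10²²×(2680.85)⁴ = 2.20×10²⁹ W.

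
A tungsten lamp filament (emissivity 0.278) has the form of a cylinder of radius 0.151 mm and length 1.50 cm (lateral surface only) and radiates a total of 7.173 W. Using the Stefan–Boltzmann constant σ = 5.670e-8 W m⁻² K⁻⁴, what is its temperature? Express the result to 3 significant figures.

Lateral area A = 2πrL = 2π×1.51×10⁻⁴×0.0150 = 1.42314×10⁻⁵ m².
P = εσAT⁴ ⇒ T = (P/(εσA))^(1/4) = (7.173/(0.278×5.670×10⁻⁸×1.42314×10⁻⁵))^(1/4) = 2.38×10³ K.

T ≈ 2.38×10³ K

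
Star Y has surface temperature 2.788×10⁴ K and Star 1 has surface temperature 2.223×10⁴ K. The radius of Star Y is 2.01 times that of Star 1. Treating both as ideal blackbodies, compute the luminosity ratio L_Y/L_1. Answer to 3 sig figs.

L ∝ R²T⁴, so L_Y/L_1 = (R_Y/R_1)²(T_Y/T_1)⁴ = (2.01)² × (2.788×10⁴/2.223×10⁴)⁴ = 4.0401 × 2.47408 = 10.0.

L_Y/L_1 ≈ 10.0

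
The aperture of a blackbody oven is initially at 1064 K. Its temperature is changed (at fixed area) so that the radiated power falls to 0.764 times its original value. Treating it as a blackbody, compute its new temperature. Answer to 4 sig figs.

T₂ ≈ 994.8 K

P ∝ T⁴, so T₂/T₁ = (P₂/P₁)^(1/4) = (0.764)^(1/4) = 0.934918.
T₂ = 1064 × 0.934918 = 994.8 K.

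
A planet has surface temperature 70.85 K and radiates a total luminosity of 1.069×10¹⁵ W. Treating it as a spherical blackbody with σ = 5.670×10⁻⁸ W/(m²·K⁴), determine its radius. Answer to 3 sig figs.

L = 4πR²σT⁴ ⇒ R = √(L/(4πσT⁴)).
σT⁴ = 1.42870 W/m², so R = √(1.069×10¹⁵/(4π×1.42870)) = 7.72×10⁶ m.

R ≈ 7.72×10⁶ m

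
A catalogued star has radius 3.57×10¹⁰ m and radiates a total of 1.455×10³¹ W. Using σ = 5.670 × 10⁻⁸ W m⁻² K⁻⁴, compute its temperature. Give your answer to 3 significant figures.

Surface area A = 4πR² = 4π(3.57×10¹⁰ m)² = 1.60157×10²² m².
P = σAT⁴ ⇒ T = (P/(σA))^(1/4) = (1.455×10³¹/(5.670×10⁻⁸×1.60157×10²²))^(1/4) = 1.13×10⁴ K.

T ≈ 1.13×10⁴ K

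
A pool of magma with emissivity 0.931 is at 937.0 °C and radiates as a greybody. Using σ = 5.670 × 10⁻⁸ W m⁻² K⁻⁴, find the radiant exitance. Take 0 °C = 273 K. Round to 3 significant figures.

I ≈ 1.13×10⁵ W/m²

T = 937.0 °C + 273 = 1210.0 K.
Stefan–Boltzmann: I = εσT⁴ = 0.931 × 5.670×10⁻⁸ × (1210.0)⁴ = 1.13×10⁵ W/m².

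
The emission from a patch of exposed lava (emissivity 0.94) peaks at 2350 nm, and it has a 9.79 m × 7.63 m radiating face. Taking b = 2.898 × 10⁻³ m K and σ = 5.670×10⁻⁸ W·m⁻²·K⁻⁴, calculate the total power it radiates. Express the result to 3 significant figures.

Wien's law: T = b/λ_max = 2.898×10⁻³/2.350×10⁻⁶ = 1233.19 K.
Area A = 9.79 × 7.63 = 74.6977 m².
Then P = εσAT⁴ = 0.94×5.670×10⁻⁸×74.6977×(1233.19)⁴ = 9.21×10⁶ W.

P ≈ 9.21×10⁶ W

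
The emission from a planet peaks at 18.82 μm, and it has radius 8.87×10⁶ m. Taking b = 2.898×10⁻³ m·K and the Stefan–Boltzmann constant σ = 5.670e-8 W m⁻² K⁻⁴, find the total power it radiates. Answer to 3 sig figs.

Wien's law: T = b/λ_max = 2.898×10⁻³/1.882×10⁻⁵ = 153.985 K.
Surface area A = 4πR² = 4π(8.87×10⁶ m)² = 9.88683×10¹⁴ m².
Then P = σAT⁴ = 5.670×10⁻⁸×9.88683×10¹⁴×(153.985)⁴ = 3.15×10¹⁶ W.

P ≈ 3.15×10¹⁶ W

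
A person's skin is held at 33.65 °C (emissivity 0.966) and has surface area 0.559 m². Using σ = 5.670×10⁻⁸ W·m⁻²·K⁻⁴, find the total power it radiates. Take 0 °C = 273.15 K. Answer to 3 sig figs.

P ≈ 271 W

T = 33.65 °C + 273.15 = 306.80 K.
Area A = 0.559 m².
P = εσAT⁴ = 0.966 × 5.670×10⁻⁸ × 0.559 × (306.80)⁴ = 271 W.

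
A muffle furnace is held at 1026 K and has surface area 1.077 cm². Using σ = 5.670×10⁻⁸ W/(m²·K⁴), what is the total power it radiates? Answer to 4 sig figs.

P ≈ 6.767 W

Area A = 1.077 cm² = 1.077×10⁻⁴ m².
P = σAT⁴ = 5.670×10⁻⁸ × 1.077×10⁻⁴ × (1026)⁴ = 6.767 W.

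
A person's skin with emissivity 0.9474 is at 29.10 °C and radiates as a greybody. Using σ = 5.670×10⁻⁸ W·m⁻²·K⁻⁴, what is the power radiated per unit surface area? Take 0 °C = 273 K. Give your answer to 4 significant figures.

T = 29.10 °C + 273 = 302.10 K.
Stefan–Boltzmann: I = εσT⁴ = 0.9474 × 5.670×10⁻⁸ × (302.10)⁴ = 447.4 W/m².

I ≈ 447.4 W/m²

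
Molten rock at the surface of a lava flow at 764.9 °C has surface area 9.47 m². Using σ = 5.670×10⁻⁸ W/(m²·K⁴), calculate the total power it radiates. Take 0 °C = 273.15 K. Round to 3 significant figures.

P ≈ 6.23×10⁵ W

T = 764.9 °C + 273.15 = 1038.05 K.
Area A = 9.47 m².
P = σAT⁴ = 5.670×10⁻⁸ × 9.47 × (1038.05)⁴ = 6.23×10⁵ W.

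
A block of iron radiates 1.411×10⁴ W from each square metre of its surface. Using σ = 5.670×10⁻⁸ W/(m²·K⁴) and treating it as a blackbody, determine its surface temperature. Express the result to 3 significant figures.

I = σT⁴, so T = (I/σ)^(1/4) = (1.411×10⁴/(5.670×10⁻⁸))^(1/4) = 706 K.

T ≈ 706 K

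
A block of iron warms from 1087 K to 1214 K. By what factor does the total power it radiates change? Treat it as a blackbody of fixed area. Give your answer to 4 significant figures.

P ∝ T⁴, so P₂/P₁ = (T₂/T₁)⁴ = (1214/1087)⁴ = (1.11684)⁴ = 1.556.

P₂/P₁ ≈ 1.556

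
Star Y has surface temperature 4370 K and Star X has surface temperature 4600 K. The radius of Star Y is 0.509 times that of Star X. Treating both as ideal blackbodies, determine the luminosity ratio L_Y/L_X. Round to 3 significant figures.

L ∝ R²T⁴, so L_Y/L_X = (R_Y/R_X)²(T_Y/T_X)⁴ = (0.509)² × (4370/4600)⁴ = 0.259081 × 0.814506 = 0.211.

L_Y/L_X ≈ 0.211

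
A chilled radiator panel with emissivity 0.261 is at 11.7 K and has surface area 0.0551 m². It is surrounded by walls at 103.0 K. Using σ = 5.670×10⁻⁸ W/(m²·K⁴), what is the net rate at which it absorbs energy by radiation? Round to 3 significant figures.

Area A = 0.0551 m².
Net radiated power P_net = εσA(T⁴ − T₀⁴) = 0.261×5.670×10⁻⁸×0.0551×(11.7⁴ − 103.0⁴).
T⁴ − T₀⁴ = 18738.9 − 1.12551×10⁸ = -1.12532×10⁸ K⁴, so P_net = -0.0918 W — negative, meaning a net gain of 0.0918 W.

Net gain ≈ 0.0918 W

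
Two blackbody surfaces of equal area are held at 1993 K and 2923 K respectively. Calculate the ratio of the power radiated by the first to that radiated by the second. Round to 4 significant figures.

With equal areas, P₁/P₂ = (T₁/T₂)⁴ = (1993/2923)⁴ = 0.2161.

P₁/P₂ ≈ 0.2161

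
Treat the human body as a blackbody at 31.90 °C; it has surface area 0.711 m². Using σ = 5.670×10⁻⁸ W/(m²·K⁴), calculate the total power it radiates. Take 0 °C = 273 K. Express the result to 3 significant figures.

P ≈ 348 W

T = 31.90 °C + 273 = 304.90 K.
Area A = 0.711 m².
P = σAT⁴ = 5.670×10⁻⁸ × 0.711 × (304.90)⁴ = 348 W.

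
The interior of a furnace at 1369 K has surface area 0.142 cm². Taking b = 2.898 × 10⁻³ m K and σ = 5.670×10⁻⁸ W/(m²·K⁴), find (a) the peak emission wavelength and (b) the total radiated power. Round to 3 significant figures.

(a) λ_max = b/T = 2.898×10⁻³/1369 = 2.117×10⁻⁶ m = 2.12×10³ nm.
Area A = 0.142 cm² = 1.42×10⁻⁵ m².
(b) P = σAT⁴ = 5.670×10⁻⁸×1.42×10⁻⁵×(1369)⁴ = 2.83 W.

λ_max ≈ 2.12×10³ nm; P ≈ 2.83 W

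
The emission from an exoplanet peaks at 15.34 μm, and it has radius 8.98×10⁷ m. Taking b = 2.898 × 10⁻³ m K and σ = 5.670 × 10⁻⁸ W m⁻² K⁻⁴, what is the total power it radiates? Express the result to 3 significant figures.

P ≈ 7.32×10¹⁸ W

Wien's law: T = b/λ_max = 2.898×10⁻³/1.534×10⁻⁵ = 188.918 K.
Surface area A = 4πR² = 4π(8.98×10⁷ m)² = 1.01336×10¹⁷ m².
Then P = σAT⁴ = 5.670×10⁻⁸×1.01336×10¹⁷×(188.918)⁴ = 7.32×10¹⁸ W.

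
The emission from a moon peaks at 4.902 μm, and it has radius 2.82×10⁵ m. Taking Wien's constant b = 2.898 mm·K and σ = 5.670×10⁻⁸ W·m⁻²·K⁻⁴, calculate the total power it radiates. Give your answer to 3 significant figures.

P ≈ 6.92×10¹⁵ W

Wien's law: T = b/λ_max = 2.898×10⁻³/4.902×10⁻⁶ = 591.187 K.
Surface area A = 4πR² = 4π(2.82×10⁵ m)² = 9.99328×10¹¹ m².
Then P = σAT⁴ = 5.670×10⁻⁸×9.99328×10¹¹×(591.187)⁴ = 6.92×10¹⁵ W.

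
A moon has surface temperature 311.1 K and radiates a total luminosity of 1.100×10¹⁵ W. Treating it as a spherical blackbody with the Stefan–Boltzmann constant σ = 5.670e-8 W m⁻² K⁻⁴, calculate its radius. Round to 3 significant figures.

L = 4πR²σT⁴ ⇒ R = √(L/(4πσT⁴)).
σT⁴ = 531.108 W/m², so R = √(1.100×10¹⁵/(4π×531.108)) = 4.06×10⁵ m.

R ≈ 4.06×10⁵ m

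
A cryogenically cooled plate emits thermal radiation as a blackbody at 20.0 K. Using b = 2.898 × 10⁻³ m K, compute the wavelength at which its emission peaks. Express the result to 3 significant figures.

Wien's displacement law: λ_max = b/T = (2.898×10⁻³ m·K)/(20.0 K) = 1.449×10⁻⁴ m.
That is 1.45×10⁻⁴ m, in the infrared range.

λ_max ≈ 1.45×10⁻⁴ m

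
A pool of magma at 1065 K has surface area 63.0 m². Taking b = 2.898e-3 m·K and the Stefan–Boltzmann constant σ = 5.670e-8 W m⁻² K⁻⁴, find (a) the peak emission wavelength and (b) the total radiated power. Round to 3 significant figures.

(a) λ_max = b/T = 2.898×10⁻³/1065 = 2.721×10⁻⁶ m = 2.72×10³ nm.
Area A = 63.0 m².
(b) P = σAT⁴ = 5.670×10⁻⁸×63.0×(1065)⁴ = 4.60×10⁶ W.

λ_max ≈ 2.72×10³ nm; P ≈ 4.60×10⁶ W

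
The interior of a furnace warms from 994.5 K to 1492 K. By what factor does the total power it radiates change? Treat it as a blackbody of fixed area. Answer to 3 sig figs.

P₂/P₁ ≈ 5.07

P ∝ T⁴, so P₂/P₁ = (T₂/T₁)⁴ = (1492/994.5)⁴ = (1.50025)⁴ = 5.07.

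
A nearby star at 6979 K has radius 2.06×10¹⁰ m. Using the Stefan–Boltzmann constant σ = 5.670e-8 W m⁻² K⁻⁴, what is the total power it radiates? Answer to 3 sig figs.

Surface area A = 4πR² = 4π(2.06×10¹⁰ m)² = 5.33267×10²¹ m².
P = σAT⁴ = 5.670×10⁻⁸ × 5.33267×10²¹ × (6979)⁴ = 7.17×10²⁹ W.

P ≈ 7.17×10²⁹ W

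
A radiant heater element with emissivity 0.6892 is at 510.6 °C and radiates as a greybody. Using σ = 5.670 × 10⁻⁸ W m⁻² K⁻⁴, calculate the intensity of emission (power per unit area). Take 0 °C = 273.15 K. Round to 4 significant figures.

I ≈ 1.474×10⁴ W/m²

T = 510.6 °C + 273.15 = 783.75 K.
Stefan–Boltzmann: I = εσT⁴ = 0.6892 × 5.670×10⁻⁸ × (783.75)⁴ = 1.474×10⁴ W/m².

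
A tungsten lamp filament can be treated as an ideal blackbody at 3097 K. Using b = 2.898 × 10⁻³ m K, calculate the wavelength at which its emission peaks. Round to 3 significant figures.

λ_max ≈ 936 nm

Wien's displacement law: λ_max = b/T = (2.898×10⁻³ m·K)/(3097 K) = 9.357×10⁻⁷ m.
That is 936 nm, in the infrared range.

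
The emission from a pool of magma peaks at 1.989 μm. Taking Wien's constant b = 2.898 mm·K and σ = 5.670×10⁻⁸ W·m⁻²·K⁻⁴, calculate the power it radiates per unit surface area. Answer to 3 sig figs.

Wien's law: T = b/λ_max = 2.898×10⁻³/1.989×10⁻⁶ = 1457.01 K.
Then I = σT⁴ = 5.670×10⁻⁸×(1457.01)⁴ = 2.56×10⁵ W/m².

I ≈ 2.56×10⁵ W/m²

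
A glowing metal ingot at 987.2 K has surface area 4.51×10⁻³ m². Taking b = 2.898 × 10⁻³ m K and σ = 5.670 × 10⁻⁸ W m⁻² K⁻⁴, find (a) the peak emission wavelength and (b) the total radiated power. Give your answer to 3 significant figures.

λ_max ≈ 2.94×10³ nm; P ≈ 243 W

(a) λ_max = b/T = 2.898×10⁻³/987.2 = 2.936×10⁻⁶ m = 2.94×10³ nm.
Area A = 4.51×10⁻³ m².
(b) P = σAT⁴ = 5.670×10⁻⁸×4.51×10⁻³×(987.2)⁴ = 243 W.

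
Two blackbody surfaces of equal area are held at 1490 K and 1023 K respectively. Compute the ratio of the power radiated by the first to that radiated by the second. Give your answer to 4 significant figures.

With equal areas, P₁/P₂ = (T₁/T₂)⁴ = (1490/1023)⁴ = 4.500.

P₁/P₂ ≈ 4.500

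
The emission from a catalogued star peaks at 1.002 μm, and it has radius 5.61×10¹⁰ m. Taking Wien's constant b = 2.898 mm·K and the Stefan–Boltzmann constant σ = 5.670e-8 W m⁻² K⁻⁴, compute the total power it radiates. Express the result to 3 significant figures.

Wien's law: T = b/λ_max = 2.898×10⁻³/1.002×10⁻⁶ = 2892.22 K.
Surface area A = 4πR² = 4π(5.61×10¹⁰ m)² = 3.95490×10²² m².
Then P = σAT⁴ = 5.670×10⁻⁸×3.95490×10²²×(2892.22)⁴ = 1.57×10²⁹ W.

P ≈ 1.57×10²⁹ W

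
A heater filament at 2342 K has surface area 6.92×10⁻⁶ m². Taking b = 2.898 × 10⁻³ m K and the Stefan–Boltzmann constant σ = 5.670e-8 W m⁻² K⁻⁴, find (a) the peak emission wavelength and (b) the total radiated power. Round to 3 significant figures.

(a) λ_max = b/T = 2.898×10⁻³/2342 = 1.237×10⁻⁶ m = 1.24×10³ nm.
Area A = 6.92×10⁻⁶ m².
(b) P = σAT⁴ = 5.670×10⁻⁸×6.92×10⁻⁶×(2342)⁴ = 11.8 W.

λ_max ≈ 1.24×10³ nm; P ≈ 11.8 W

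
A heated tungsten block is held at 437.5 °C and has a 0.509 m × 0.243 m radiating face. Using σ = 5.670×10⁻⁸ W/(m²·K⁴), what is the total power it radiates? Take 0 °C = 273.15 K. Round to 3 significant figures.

T = 437.5 °C + 273.15 = 710.65 K.
Area A = 0.509 × 0.243 = 0.123687 m².
P = σAT⁴ = 5.670×10⁻⁸ × 0.123687 × (710.65)⁴ = 1.79×10³ W.

P ≈ 1.79×10³ W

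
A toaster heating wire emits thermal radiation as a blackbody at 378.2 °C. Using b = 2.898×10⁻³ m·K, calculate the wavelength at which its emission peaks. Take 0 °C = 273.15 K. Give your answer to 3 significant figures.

λ_max ≈ 4.45 μm

T = 378.2 °C + 273.15 = 651.35 K.
Wien's displacement law: λ_max = b/T = (2.898×10⁻³ m·K)/(651.35 K) = 4.449×10⁻⁶ m.
That is 4.45 μm, in the infrared range.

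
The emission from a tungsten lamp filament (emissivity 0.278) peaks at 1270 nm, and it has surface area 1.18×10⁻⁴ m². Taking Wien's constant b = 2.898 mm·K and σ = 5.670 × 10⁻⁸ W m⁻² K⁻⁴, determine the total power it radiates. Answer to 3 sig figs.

P ≈ 50.4 W

Wien's law: T = b/λ_max = 2.898×10⁻³/1.270×10⁻⁶ = 2281.89 K.
Area A = 1.18×10⁻⁴ m².
Then P = εσAT⁴ = 0.278×5.670×10⁻⁸×1.18×10⁻⁴×(2281.89)⁴ = 50.4 W.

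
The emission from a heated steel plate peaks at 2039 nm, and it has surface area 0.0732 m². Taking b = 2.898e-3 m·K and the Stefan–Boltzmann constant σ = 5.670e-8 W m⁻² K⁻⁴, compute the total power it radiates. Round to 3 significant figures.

P ≈ 1.69×10⁴ W

Wien's law: T = b/λ_max = 2.898×10⁻³/2.039×10⁻⁶ = 1421.28 K.
Area A = 0.0732 m².
Then P = σAT⁴ = 5.670×10⁻⁸×0.0732×(1421.28)⁴ = 1.69×10⁴ W.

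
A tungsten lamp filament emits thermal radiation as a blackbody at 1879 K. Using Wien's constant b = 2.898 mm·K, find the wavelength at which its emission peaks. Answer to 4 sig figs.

Wien's displacement law: λ_max = b/T = (2.898×10⁻³ m·K)/(1879 K) = 1.5423×10⁻⁶ m.
That is 1.542 μm, in the infrared range.

λ_max ≈ 1.542 μm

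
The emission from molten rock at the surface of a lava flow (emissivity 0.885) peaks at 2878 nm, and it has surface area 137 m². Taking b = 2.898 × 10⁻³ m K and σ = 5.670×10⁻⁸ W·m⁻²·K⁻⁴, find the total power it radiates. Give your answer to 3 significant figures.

P ≈ 7.07×10⁶ W

Wien's law: T = b/λ_max = 2.898×10⁻³/2.878×10⁻⁶ = 1006.95 K.
Area A = 137 m².
Then P = εσAT⁴ = 0.885×5.670×10⁻⁸×137×(1006.95)⁴ = 7.07×10⁶ W.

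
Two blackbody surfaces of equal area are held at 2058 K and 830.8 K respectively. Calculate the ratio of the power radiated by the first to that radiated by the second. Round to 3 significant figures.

With equal areas, P₁/P₂ = (T₁/T₂)⁴ = (2058/830.8)⁴ = 37.7.

P₁/P₂ ≈ 37.7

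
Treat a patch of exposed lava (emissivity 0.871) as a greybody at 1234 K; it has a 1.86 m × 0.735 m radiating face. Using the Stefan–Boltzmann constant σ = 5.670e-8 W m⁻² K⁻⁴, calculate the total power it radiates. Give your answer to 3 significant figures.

Area A = 1.86 × 0.735 = 1.3671 m².
P = εσAT⁴ = 0.871 × 5.670×10⁻⁸ × 1.3671 × (1234)⁴ = 1.57×10⁵ W.

P ≈ 1.57×10⁵ W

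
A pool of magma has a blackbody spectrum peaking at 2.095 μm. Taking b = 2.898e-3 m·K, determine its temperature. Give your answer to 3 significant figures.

T ≈ 1.38×10³ K

Wien's law gives T = b/λ_max = (2.898×10⁻³ m·K)/(2.095×10⁻⁶ m) = 1.38×10³ K.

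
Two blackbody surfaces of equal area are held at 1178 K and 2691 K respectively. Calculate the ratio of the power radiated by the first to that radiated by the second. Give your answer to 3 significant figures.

P₁/P₂ ≈ 0.0367

With equal areas, P₁/P₂ = (T₁/T₂)⁴ = (1178/2691)⁴ = 0.0367.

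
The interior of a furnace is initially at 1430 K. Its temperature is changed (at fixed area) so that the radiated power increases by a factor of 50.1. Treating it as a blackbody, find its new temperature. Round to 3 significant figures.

P ∝ T⁴, so T₂/T₁ = (P₂/P₁)^(1/4) = (50.1)^(1/4) = 2.66048.
T₂ = 1430 × 2.66048 = 3.80×10³ K.

T₂ ≈ 3.80×10³ K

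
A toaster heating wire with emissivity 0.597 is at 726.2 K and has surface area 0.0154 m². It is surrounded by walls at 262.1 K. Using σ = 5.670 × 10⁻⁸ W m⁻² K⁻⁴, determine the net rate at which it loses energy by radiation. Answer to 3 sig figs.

Area A = 0.0154 m².
Net radiated power P_net = εσA(T⁴ − T₀⁴) = 0.597×5.670×10⁻⁸×0.0154×(726.2⁴ − 262.1⁴).
T⁴ − T₀⁴ = 2.78115×10¹¹ − 4.71920×10⁹ = 2.73396×10¹¹ K⁴, so P_net = 143 W.

Net loss ≈ 143 W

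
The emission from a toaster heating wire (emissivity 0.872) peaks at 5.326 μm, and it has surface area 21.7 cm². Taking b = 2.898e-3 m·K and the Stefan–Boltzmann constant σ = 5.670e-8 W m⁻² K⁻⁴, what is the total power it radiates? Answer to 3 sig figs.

P ≈ 9.40 W

Wien's law: T = b/λ_max = 2.898×10⁻³/5.326×10⁻⁶ = 544.123 K.
Area A = 21.7 cm² = 2.17×10⁻³ m².
Then P = εσAT⁴ = 0.872×5.670×10⁻⁸×2.17×10⁻³×(544.123)⁴ = 9.40 W.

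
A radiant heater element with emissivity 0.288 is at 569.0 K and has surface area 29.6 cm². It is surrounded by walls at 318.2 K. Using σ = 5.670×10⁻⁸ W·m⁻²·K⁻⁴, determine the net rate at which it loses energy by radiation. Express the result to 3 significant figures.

Area A = 29.6 cm² = 2.96×10⁻³ m².
Net radiated power P_net = εσA(T⁴ − T₀⁴) = 0.288×5.670×10⁻⁸×2.96×10⁻³×(569.0⁴ − 318.2⁴).
T⁴ − T₀⁴ = 1.04821×10¹¹ − 1.02518×10¹⁰ = 9.45692×10¹⁰ K⁴, so P_net = 4.57 W.

Net loss ≈ 4.57 W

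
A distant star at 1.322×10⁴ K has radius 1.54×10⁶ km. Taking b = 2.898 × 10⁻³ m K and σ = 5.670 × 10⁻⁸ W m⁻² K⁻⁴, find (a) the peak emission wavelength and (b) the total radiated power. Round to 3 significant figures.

(a) λ_max = b/T = 2.898×10⁻³/1.322×10⁴ = 2.192×10⁻⁷ m = 219 nm.
Surface area A = 4πR² = 4π(1.54×10⁹ m)² = 2.98024×10¹⁹ m².
(b) P = σAT⁴ = 5.670×10⁻⁸×2.98024×10¹⁹×(1.322×10⁴)⁴ = 5.16×10²⁸ W.

λ_max ≈ 219 nm; P ≈ 5.16×10²⁸ W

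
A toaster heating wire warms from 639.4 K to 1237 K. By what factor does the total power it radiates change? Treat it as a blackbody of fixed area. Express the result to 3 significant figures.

P₂/P₁ ≈ 14.0

P ∝ T⁴, so P₂/P₁ = (T₂/T₁)⁴ = (1237/639.4)⁴ = (1.93463)⁴ = 14.0.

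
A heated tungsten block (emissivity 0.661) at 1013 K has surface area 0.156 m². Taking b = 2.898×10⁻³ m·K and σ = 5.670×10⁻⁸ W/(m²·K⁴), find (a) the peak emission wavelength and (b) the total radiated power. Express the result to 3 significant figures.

(a) λ_max = b/T = 2.898×10⁻³/1013 = 2.861×10⁻⁶ m = 2.86 μm.
Area A = 0.156 m².
(b) P = εσAT⁴ = 0.661×5.670×10⁻⁸×0.156×(1013)⁴ = 6.16×10³ W.

λ_max ≈ 2.86 μm; P ≈ 6.16×10³ W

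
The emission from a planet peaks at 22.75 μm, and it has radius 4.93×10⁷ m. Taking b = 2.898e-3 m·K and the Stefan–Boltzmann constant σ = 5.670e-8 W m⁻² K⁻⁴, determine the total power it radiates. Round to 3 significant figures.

Wien's law: T = b/λ_max = 2.898×10⁻³/2.275×10⁻⁵ = 127.385 K.
Surface area A = 4πR² = 4π(4.93×10⁷ m)² = 3.05424×10¹⁶ m².
Then P = σAT⁴ = 5.670×10⁻⁸×3.05424×10¹⁶×(127.385)⁴ = 4.56×10¹⁷ W.

P ≈ 4.56×10¹⁷ W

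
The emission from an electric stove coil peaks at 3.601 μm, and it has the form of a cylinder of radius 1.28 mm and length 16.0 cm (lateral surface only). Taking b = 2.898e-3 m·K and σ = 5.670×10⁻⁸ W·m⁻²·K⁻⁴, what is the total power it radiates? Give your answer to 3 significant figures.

P ≈ 30.6 W

Wien's law: T = b/λ_max = 2.898×10⁻³/3.601×10⁻⁶ = 804.776 K.
Lateral area A = 2πrL = 2π×1.28×10⁻³×0.160 = 1.28680×10⁻³ m².
Then P = σAT⁴ = 5.670×10⁻⁸×1.28680×10⁻³×(804.776)⁴ = 30.6 W.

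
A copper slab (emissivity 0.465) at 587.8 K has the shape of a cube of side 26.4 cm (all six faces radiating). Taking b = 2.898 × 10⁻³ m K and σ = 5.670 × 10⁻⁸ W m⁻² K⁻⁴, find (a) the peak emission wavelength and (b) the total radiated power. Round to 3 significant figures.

λ_max ≈ 4.93 μm; P ≈ 1.32×10³ W

(a) λ_max = b/T = 2.898×10⁻³/587.8 = 4.930×10⁻⁶ m = 4.93 μm.
Area A = 6s² = 6×(0.264 m)² = 0.418176 m².
(b) P = εσAT⁴ = 0.465×5.670×10⁻⁸×0.418176×(587.8)⁴ = 1.32×10³ W.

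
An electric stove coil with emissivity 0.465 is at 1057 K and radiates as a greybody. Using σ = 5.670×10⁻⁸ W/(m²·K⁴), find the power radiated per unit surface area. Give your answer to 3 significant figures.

I ≈ 3.29×10⁴ W/m²

Stefan–Boltzmann: I = εσT⁴ = 0.465 × 5.670×10⁻⁸ × (1057)⁴ = 3.29×10⁴ W/m².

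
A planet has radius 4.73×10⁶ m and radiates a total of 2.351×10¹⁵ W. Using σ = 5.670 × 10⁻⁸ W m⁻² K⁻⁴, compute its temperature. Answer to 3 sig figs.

T ≈ 110 K

Surface area A = 4πR² = 4π(4.73×10⁶ m)² = 2.81146×10¹⁴ m².
P = σAT⁴ ⇒ T = (P/(σA))^(1/4) = (2.351×10¹⁵/(5.670×10⁻⁸×2.81146×10¹⁴))^(1/4) = 110 K.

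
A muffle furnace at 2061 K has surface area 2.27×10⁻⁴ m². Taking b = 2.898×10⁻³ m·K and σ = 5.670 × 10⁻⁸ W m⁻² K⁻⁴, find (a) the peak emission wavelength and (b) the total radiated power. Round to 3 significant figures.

λ_max ≈ 1.41×10³ nm; P ≈ 232 W

(a) λ_max = b/T = 2.898×10⁻³/2061 = 1.406×10⁻⁶ m = 1.41×10³ nm.
Area A = 2.27×10⁻⁴ m².
(b) P = σAT⁴ = 5.670×10⁻⁸×2.27×10⁻⁴×(2061)⁴ = 232 W.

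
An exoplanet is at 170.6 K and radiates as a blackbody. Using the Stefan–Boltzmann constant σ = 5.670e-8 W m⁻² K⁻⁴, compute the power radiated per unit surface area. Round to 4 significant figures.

Stefan–Boltzmann: I = σT⁴ = 5.670×10⁻⁸ × (170.6)⁴ = 48.03 W/m².

I ≈ 48.03 W/m²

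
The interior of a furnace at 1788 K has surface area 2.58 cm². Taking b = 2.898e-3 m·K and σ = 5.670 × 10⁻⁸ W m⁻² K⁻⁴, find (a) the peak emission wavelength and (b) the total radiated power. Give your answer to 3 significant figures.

λ_max ≈ 1.62×10³ nm; P ≈ 150 W

(a) λ_max = b/T = 2.898×10⁻³/1788 = 1.621×10⁻⁶ m = 1.62×10³ nm.
Area A = 2.58 cm² = 2.58×10⁻⁴ m².
(b) P = σAT⁴ = 5.670×10⁻⁸×2.58×10⁻⁴×(1788)⁴ = 150 W.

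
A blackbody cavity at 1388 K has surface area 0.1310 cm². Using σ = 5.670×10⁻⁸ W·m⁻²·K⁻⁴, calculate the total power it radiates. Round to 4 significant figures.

P ≈ 2.757 W

Area A = 0.1310 cm² = 1.310×10⁻⁵ m².
P = σAT⁴ = 5.670×10⁻⁸ × 1.310×10⁻⁵ × (1388)⁴ = 2.757 W.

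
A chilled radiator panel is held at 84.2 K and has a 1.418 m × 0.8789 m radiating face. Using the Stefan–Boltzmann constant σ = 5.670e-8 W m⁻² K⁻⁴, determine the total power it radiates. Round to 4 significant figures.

Area A = 1.418 × 0.8789 = 1.24628 m².
P = σAT⁴ = 5.670×10⁻⁸ × 1.24628 × (84.2)⁴ = 3.552 W.

P ≈ 3.552 W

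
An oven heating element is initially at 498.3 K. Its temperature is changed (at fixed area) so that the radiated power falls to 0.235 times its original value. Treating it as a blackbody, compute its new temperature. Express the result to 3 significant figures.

T₂ ≈ 347 K

P ∝ T⁴, so T₂/T₁ = (P₂/P₁)^(1/4) = (0.235)^(1/4) = 0.696253.
T₂ = 498.3 × 0.696253 = 347 K.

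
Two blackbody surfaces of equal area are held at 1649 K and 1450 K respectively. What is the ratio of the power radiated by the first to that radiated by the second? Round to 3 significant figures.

With equal areas, P₁/P₂ = (T₁/T₂)⁴ = (1649/1450)⁴ = 1.67.

P₁/P₂ ≈ 1.67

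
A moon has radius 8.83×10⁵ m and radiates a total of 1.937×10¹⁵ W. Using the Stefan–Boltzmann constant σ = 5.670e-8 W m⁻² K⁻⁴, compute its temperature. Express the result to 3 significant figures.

Surface area A = 4πR² = 4π(8.83×10⁵ m)² = 9.79786×10¹² m².
P = σAT⁴ ⇒ T = (P/(σA))^(1/4) = (1.937×10¹⁵/(5.670×10⁻⁸×9.79786×10¹²))^(1/4) = 243 K.

T ≈ 243 K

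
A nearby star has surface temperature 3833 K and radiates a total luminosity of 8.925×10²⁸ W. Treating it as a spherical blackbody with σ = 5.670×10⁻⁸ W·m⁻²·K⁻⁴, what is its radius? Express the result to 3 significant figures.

L = 4πR²σT⁴ ⇒ R = √(L/(4πσT⁴)).
σT⁴ = 1.22388×10⁷ W/m², so R = √(8.925×10²⁸/(4π×1.22388×10⁷)) = 2.41×10¹⁰ m.

R ≈ 2.41×10¹⁰ m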